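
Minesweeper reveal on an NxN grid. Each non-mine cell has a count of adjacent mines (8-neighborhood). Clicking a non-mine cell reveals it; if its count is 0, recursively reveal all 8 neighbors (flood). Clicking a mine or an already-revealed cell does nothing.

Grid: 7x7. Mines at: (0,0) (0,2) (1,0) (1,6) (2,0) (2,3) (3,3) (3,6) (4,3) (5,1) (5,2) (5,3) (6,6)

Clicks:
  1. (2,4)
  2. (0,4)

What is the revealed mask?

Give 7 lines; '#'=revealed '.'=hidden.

Answer: ...###.
...###.
....#..
.......
.......
.......
.......

Derivation:
Click 1 (2,4) count=2: revealed 1 new [(2,4)] -> total=1
Click 2 (0,4) count=0: revealed 6 new [(0,3) (0,4) (0,5) (1,3) (1,4) (1,5)] -> total=7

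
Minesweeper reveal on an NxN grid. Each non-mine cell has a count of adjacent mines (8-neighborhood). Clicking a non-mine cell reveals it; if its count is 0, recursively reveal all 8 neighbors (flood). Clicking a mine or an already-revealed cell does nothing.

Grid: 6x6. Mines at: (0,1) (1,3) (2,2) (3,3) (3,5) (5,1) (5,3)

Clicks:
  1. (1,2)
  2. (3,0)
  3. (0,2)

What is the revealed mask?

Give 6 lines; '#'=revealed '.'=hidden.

Answer: ..#...
###...
##....
##....
##....
......

Derivation:
Click 1 (1,2) count=3: revealed 1 new [(1,2)] -> total=1
Click 2 (3,0) count=0: revealed 8 new [(1,0) (1,1) (2,0) (2,1) (3,0) (3,1) (4,0) (4,1)] -> total=9
Click 3 (0,2) count=2: revealed 1 new [(0,2)] -> total=10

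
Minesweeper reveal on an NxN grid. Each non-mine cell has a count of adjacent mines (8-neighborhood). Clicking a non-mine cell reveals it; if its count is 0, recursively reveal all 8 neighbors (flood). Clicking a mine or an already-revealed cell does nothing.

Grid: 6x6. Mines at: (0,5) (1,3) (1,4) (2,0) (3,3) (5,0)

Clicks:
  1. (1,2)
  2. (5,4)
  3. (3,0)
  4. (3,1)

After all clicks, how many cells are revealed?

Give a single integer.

Click 1 (1,2) count=1: revealed 1 new [(1,2)] -> total=1
Click 2 (5,4) count=0: revealed 14 new [(2,4) (2,5) (3,4) (3,5) (4,1) (4,2) (4,3) (4,4) (4,5) (5,1) (5,2) (5,3) (5,4) (5,5)] -> total=15
Click 3 (3,0) count=1: revealed 1 new [(3,0)] -> total=16
Click 4 (3,1) count=1: revealed 1 new [(3,1)] -> total=17

Answer: 17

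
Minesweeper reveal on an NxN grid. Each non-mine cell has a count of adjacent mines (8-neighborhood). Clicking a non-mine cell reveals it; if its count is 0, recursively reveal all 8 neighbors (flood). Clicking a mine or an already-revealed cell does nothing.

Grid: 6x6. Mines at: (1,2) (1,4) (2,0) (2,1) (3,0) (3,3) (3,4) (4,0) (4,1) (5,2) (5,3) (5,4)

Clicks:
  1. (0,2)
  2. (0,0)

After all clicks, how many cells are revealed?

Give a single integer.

Click 1 (0,2) count=1: revealed 1 new [(0,2)] -> total=1
Click 2 (0,0) count=0: revealed 4 new [(0,0) (0,1) (1,0) (1,1)] -> total=5

Answer: 5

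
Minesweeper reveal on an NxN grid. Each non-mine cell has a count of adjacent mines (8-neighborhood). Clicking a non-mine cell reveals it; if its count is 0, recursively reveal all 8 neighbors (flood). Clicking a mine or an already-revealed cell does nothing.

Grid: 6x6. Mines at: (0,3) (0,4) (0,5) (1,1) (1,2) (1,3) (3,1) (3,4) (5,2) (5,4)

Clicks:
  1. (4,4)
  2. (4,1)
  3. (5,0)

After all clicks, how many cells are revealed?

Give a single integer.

Answer: 5

Derivation:
Click 1 (4,4) count=2: revealed 1 new [(4,4)] -> total=1
Click 2 (4,1) count=2: revealed 1 new [(4,1)] -> total=2
Click 3 (5,0) count=0: revealed 3 new [(4,0) (5,0) (5,1)] -> total=5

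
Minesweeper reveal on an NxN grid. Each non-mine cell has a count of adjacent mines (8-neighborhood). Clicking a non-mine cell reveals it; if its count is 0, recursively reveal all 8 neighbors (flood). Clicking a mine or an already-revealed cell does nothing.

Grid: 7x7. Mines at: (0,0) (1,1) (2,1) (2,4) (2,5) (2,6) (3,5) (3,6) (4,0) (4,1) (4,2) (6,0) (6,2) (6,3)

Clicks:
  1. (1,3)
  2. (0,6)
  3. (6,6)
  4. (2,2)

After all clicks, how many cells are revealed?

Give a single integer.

Click 1 (1,3) count=1: revealed 1 new [(1,3)] -> total=1
Click 2 (0,6) count=0: revealed 9 new [(0,2) (0,3) (0,4) (0,5) (0,6) (1,2) (1,4) (1,5) (1,6)] -> total=10
Click 3 (6,6) count=0: revealed 9 new [(4,4) (4,5) (4,6) (5,4) (5,5) (5,6) (6,4) (6,5) (6,6)] -> total=19
Click 4 (2,2) count=2: revealed 1 new [(2,2)] -> total=20

Answer: 20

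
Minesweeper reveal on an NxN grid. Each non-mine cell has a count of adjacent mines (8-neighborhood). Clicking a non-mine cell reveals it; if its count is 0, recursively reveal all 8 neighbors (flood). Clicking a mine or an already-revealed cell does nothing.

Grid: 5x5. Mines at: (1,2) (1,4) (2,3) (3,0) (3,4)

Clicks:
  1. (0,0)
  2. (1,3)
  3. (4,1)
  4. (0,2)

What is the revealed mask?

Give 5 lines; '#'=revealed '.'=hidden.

Answer: ###..
##.#.
##...
.....
.#...

Derivation:
Click 1 (0,0) count=0: revealed 6 new [(0,0) (0,1) (1,0) (1,1) (2,0) (2,1)] -> total=6
Click 2 (1,3) count=3: revealed 1 new [(1,3)] -> total=7
Click 3 (4,1) count=1: revealed 1 new [(4,1)] -> total=8
Click 4 (0,2) count=1: revealed 1 new [(0,2)] -> total=9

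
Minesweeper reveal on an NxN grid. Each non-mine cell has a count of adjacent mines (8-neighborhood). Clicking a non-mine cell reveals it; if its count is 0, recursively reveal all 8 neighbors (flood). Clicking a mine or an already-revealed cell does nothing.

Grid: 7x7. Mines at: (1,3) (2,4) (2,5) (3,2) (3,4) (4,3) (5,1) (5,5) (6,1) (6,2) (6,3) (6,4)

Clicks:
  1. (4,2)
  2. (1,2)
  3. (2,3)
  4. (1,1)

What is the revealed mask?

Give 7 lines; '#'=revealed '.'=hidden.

Answer: ###....
###....
####...
##.....
###....
.......
.......

Derivation:
Click 1 (4,2) count=3: revealed 1 new [(4,2)] -> total=1
Click 2 (1,2) count=1: revealed 1 new [(1,2)] -> total=2
Click 3 (2,3) count=4: revealed 1 new [(2,3)] -> total=3
Click 4 (1,1) count=0: revealed 12 new [(0,0) (0,1) (0,2) (1,0) (1,1) (2,0) (2,1) (2,2) (3,0) (3,1) (4,0) (4,1)] -> total=15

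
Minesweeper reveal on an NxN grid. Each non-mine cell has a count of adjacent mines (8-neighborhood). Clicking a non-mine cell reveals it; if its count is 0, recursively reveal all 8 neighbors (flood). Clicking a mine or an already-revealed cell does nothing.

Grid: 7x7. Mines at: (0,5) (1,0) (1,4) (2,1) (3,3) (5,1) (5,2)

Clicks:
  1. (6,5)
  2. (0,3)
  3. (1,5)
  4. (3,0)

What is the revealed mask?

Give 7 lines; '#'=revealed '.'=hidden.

Answer: ...#...
.....##
....###
#...###
...####
...####
...####

Derivation:
Click 1 (6,5) count=0: revealed 20 new [(1,5) (1,6) (2,4) (2,5) (2,6) (3,4) (3,5) (3,6) (4,3) (4,4) (4,5) (4,6) (5,3) (5,4) (5,5) (5,6) (6,3) (6,4) (6,5) (6,6)] -> total=20
Click 2 (0,3) count=1: revealed 1 new [(0,3)] -> total=21
Click 3 (1,5) count=2: revealed 0 new [(none)] -> total=21
Click 4 (3,0) count=1: revealed 1 new [(3,0)] -> total=22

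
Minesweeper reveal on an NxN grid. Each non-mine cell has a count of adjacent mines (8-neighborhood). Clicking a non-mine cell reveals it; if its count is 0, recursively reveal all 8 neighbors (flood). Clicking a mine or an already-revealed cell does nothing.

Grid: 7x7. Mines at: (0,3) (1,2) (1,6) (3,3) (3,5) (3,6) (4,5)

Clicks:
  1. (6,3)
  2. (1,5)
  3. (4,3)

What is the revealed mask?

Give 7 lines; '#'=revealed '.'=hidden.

Answer: ##.....
##...#.
###....
###....
#####..
#######
#######

Derivation:
Click 1 (6,3) count=0: revealed 29 new [(0,0) (0,1) (1,0) (1,1) (2,0) (2,1) (2,2) (3,0) (3,1) (3,2) (4,0) (4,1) (4,2) (4,3) (4,4) (5,0) (5,1) (5,2) (5,3) (5,4) (5,5) (5,6) (6,0) (6,1) (6,2) (6,3) (6,4) (6,5) (6,6)] -> total=29
Click 2 (1,5) count=1: revealed 1 new [(1,5)] -> total=30
Click 3 (4,3) count=1: revealed 0 new [(none)] -> total=30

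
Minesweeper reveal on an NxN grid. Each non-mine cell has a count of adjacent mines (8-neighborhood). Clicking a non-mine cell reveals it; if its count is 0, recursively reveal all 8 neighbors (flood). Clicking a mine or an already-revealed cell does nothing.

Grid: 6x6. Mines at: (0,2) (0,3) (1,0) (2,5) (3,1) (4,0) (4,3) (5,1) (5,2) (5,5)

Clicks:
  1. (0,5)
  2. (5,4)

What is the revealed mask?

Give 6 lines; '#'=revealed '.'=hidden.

Answer: ....##
....##
......
......
......
....#.

Derivation:
Click 1 (0,5) count=0: revealed 4 new [(0,4) (0,5) (1,4) (1,5)] -> total=4
Click 2 (5,4) count=2: revealed 1 new [(5,4)] -> total=5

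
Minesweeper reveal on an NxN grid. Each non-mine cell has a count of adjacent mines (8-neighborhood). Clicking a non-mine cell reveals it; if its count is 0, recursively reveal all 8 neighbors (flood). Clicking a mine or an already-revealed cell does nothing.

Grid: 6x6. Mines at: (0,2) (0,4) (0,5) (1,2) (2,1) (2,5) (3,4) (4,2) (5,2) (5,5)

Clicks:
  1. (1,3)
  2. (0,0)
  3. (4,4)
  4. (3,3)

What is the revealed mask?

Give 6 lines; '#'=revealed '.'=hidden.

Click 1 (1,3) count=3: revealed 1 new [(1,3)] -> total=1
Click 2 (0,0) count=0: revealed 4 new [(0,0) (0,1) (1,0) (1,1)] -> total=5
Click 3 (4,4) count=2: revealed 1 new [(4,4)] -> total=6
Click 4 (3,3) count=2: revealed 1 new [(3,3)] -> total=7

Answer: ##....
##.#..
......
...#..
....#.
......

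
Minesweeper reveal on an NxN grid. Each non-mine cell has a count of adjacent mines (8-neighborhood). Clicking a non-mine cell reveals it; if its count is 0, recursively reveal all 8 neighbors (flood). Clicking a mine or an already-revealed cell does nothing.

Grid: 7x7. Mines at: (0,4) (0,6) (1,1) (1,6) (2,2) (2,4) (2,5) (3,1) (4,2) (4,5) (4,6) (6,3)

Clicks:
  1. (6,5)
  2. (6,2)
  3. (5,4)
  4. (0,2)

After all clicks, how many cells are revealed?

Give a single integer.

Click 1 (6,5) count=0: revealed 6 new [(5,4) (5,5) (5,6) (6,4) (6,5) (6,6)] -> total=6
Click 2 (6,2) count=1: revealed 1 new [(6,2)] -> total=7
Click 3 (5,4) count=2: revealed 0 new [(none)] -> total=7
Click 4 (0,2) count=1: revealed 1 new [(0,2)] -> total=8

Answer: 8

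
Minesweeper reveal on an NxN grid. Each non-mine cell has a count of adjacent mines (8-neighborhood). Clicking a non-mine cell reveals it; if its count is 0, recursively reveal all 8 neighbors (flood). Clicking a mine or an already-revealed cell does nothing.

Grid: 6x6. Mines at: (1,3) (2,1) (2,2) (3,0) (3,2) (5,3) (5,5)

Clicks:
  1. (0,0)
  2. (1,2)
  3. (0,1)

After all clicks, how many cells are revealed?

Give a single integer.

Answer: 6

Derivation:
Click 1 (0,0) count=0: revealed 6 new [(0,0) (0,1) (0,2) (1,0) (1,1) (1,2)] -> total=6
Click 2 (1,2) count=3: revealed 0 new [(none)] -> total=6
Click 3 (0,1) count=0: revealed 0 new [(none)] -> total=6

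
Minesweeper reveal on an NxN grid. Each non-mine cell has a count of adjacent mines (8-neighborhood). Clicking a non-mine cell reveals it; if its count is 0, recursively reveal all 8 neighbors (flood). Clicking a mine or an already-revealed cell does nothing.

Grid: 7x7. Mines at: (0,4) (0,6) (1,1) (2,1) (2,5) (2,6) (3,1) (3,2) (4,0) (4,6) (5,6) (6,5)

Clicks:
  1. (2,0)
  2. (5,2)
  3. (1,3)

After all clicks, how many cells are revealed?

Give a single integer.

Answer: 21

Derivation:
Click 1 (2,0) count=3: revealed 1 new [(2,0)] -> total=1
Click 2 (5,2) count=0: revealed 19 new [(3,3) (3,4) (3,5) (4,1) (4,2) (4,3) (4,4) (4,5) (5,0) (5,1) (5,2) (5,3) (5,4) (5,5) (6,0) (6,1) (6,2) (6,3) (6,4)] -> total=20
Click 3 (1,3) count=1: revealed 1 new [(1,3)] -> total=21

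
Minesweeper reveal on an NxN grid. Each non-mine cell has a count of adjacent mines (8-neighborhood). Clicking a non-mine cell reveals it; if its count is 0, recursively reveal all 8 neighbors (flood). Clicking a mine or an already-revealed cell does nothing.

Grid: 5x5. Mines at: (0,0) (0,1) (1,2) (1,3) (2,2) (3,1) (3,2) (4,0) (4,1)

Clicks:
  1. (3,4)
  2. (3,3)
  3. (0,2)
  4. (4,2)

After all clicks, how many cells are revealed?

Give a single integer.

Answer: 8

Derivation:
Click 1 (3,4) count=0: revealed 6 new [(2,3) (2,4) (3,3) (3,4) (4,3) (4,4)] -> total=6
Click 2 (3,3) count=2: revealed 0 new [(none)] -> total=6
Click 3 (0,2) count=3: revealed 1 new [(0,2)] -> total=7
Click 4 (4,2) count=3: revealed 1 new [(4,2)] -> total=8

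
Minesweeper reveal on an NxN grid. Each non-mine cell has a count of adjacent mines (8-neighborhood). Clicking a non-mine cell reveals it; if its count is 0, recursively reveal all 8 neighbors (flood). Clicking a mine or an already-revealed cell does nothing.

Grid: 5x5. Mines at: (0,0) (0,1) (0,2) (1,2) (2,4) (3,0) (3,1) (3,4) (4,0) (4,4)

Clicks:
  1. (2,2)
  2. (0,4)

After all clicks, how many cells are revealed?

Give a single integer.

Click 1 (2,2) count=2: revealed 1 new [(2,2)] -> total=1
Click 2 (0,4) count=0: revealed 4 new [(0,3) (0,4) (1,3) (1,4)] -> total=5

Answer: 5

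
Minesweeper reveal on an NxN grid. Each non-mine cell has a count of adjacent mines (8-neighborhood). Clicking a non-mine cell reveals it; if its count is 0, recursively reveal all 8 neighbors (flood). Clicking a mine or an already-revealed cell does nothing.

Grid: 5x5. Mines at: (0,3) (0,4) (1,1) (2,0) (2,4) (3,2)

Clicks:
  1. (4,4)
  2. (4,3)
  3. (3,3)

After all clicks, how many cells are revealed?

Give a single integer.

Click 1 (4,4) count=0: revealed 4 new [(3,3) (3,4) (4,3) (4,4)] -> total=4
Click 2 (4,3) count=1: revealed 0 new [(none)] -> total=4
Click 3 (3,3) count=2: revealed 0 new [(none)] -> total=4

Answer: 4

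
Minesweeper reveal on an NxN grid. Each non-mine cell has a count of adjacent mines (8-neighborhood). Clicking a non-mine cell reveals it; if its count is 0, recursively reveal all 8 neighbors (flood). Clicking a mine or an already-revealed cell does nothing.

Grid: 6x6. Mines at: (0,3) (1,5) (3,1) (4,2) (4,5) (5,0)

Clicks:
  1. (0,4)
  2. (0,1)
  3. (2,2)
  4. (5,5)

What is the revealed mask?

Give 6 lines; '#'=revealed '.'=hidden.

Click 1 (0,4) count=2: revealed 1 new [(0,4)] -> total=1
Click 2 (0,1) count=0: revealed 9 new [(0,0) (0,1) (0,2) (1,0) (1,1) (1,2) (2,0) (2,1) (2,2)] -> total=10
Click 3 (2,2) count=1: revealed 0 new [(none)] -> total=10
Click 4 (5,5) count=1: revealed 1 new [(5,5)] -> total=11

Answer: ###.#.
###...
###...
......
......
.....#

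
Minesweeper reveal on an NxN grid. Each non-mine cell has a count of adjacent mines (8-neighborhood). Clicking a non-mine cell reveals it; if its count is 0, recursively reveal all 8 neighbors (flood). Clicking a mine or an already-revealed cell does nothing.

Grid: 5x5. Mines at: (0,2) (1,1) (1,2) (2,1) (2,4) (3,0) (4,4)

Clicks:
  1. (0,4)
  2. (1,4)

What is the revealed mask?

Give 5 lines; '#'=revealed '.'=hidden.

Answer: ...##
...##
.....
.....
.....

Derivation:
Click 1 (0,4) count=0: revealed 4 new [(0,3) (0,4) (1,3) (1,4)] -> total=4
Click 2 (1,4) count=1: revealed 0 new [(none)] -> total=4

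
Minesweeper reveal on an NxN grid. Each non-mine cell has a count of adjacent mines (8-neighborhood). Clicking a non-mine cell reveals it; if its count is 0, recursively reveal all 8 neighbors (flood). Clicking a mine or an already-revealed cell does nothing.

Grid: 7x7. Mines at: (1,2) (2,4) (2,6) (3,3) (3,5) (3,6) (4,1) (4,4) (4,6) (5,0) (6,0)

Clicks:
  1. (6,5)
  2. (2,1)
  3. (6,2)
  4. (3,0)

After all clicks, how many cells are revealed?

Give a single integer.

Answer: 14

Derivation:
Click 1 (6,5) count=0: revealed 12 new [(5,1) (5,2) (5,3) (5,4) (5,5) (5,6) (6,1) (6,2) (6,3) (6,4) (6,5) (6,6)] -> total=12
Click 2 (2,1) count=1: revealed 1 new [(2,1)] -> total=13
Click 3 (6,2) count=0: revealed 0 new [(none)] -> total=13
Click 4 (3,0) count=1: revealed 1 new [(3,0)] -> total=14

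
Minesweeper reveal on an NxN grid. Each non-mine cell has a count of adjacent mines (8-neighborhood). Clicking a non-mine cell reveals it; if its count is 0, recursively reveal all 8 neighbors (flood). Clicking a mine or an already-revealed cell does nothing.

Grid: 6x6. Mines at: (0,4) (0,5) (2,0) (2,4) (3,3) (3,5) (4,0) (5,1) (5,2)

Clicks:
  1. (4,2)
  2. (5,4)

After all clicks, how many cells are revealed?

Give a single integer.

Answer: 7

Derivation:
Click 1 (4,2) count=3: revealed 1 new [(4,2)] -> total=1
Click 2 (5,4) count=0: revealed 6 new [(4,3) (4,4) (4,5) (5,3) (5,4) (5,5)] -> total=7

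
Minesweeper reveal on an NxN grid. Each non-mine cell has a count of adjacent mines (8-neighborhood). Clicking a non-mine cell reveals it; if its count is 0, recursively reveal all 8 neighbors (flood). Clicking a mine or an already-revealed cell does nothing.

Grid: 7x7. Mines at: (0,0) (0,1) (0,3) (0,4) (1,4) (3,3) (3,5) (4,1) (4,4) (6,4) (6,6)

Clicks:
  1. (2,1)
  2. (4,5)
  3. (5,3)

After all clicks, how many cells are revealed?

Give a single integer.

Click 1 (2,1) count=0: revealed 9 new [(1,0) (1,1) (1,2) (2,0) (2,1) (2,2) (3,0) (3,1) (3,2)] -> total=9
Click 2 (4,5) count=2: revealed 1 new [(4,5)] -> total=10
Click 3 (5,3) count=2: revealed 1 new [(5,3)] -> total=11

Answer: 11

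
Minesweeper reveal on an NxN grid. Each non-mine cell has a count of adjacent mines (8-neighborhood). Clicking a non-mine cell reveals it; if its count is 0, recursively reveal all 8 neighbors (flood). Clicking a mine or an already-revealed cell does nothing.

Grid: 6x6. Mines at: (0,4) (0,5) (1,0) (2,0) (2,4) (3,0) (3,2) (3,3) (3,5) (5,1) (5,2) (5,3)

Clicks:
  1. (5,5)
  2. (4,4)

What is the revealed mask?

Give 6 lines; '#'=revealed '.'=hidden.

Answer: ......
......
......
......
....##
....##

Derivation:
Click 1 (5,5) count=0: revealed 4 new [(4,4) (4,5) (5,4) (5,5)] -> total=4
Click 2 (4,4) count=3: revealed 0 new [(none)] -> total=4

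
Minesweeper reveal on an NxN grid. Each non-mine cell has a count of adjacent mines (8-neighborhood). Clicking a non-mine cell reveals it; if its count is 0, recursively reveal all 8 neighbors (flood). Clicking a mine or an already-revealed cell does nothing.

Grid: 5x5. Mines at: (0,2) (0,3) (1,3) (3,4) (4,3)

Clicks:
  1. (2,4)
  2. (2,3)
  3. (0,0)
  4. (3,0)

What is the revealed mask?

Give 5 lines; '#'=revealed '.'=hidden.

Click 1 (2,4) count=2: revealed 1 new [(2,4)] -> total=1
Click 2 (2,3) count=2: revealed 1 new [(2,3)] -> total=2
Click 3 (0,0) count=0: revealed 14 new [(0,0) (0,1) (1,0) (1,1) (1,2) (2,0) (2,1) (2,2) (3,0) (3,1) (3,2) (4,0) (4,1) (4,2)] -> total=16
Click 4 (3,0) count=0: revealed 0 new [(none)] -> total=16

Answer: ##...
###..
#####
###..
###..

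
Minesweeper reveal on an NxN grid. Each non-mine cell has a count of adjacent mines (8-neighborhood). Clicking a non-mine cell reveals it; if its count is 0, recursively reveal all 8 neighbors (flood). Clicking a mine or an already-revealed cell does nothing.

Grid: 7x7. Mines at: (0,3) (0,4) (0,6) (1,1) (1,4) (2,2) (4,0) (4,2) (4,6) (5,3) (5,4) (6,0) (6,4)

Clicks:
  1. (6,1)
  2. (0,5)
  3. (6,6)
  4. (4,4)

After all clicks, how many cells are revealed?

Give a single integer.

Click 1 (6,1) count=1: revealed 1 new [(6,1)] -> total=1
Click 2 (0,5) count=3: revealed 1 new [(0,5)] -> total=2
Click 3 (6,6) count=0: revealed 4 new [(5,5) (5,6) (6,5) (6,6)] -> total=6
Click 4 (4,4) count=2: revealed 1 new [(4,4)] -> total=7

Answer: 7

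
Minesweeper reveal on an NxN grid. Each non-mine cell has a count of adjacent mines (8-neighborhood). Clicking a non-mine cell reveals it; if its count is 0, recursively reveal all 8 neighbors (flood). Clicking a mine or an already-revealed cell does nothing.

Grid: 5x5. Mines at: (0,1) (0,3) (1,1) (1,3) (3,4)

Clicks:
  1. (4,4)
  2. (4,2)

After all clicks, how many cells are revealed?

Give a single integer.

Answer: 13

Derivation:
Click 1 (4,4) count=1: revealed 1 new [(4,4)] -> total=1
Click 2 (4,2) count=0: revealed 12 new [(2,0) (2,1) (2,2) (2,3) (3,0) (3,1) (3,2) (3,3) (4,0) (4,1) (4,2) (4,3)] -> total=13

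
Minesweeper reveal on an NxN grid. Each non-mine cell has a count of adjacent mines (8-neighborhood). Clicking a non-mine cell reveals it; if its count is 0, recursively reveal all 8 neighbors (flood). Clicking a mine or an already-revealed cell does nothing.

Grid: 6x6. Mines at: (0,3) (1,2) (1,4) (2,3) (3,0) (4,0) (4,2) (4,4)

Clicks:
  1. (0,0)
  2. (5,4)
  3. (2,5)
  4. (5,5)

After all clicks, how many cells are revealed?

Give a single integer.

Answer: 9

Derivation:
Click 1 (0,0) count=0: revealed 6 new [(0,0) (0,1) (1,0) (1,1) (2,0) (2,1)] -> total=6
Click 2 (5,4) count=1: revealed 1 new [(5,4)] -> total=7
Click 3 (2,5) count=1: revealed 1 new [(2,5)] -> total=8
Click 4 (5,5) count=1: revealed 1 new [(5,5)] -> total=9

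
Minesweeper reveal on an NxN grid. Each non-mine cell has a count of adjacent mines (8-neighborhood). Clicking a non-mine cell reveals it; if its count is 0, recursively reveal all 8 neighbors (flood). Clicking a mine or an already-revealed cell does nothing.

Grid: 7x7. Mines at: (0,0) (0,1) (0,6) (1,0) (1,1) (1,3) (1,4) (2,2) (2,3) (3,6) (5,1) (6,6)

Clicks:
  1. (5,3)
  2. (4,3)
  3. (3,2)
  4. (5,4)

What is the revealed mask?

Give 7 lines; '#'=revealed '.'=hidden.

Click 1 (5,3) count=0: revealed 16 new [(3,2) (3,3) (3,4) (3,5) (4,2) (4,3) (4,4) (4,5) (5,2) (5,3) (5,4) (5,5) (6,2) (6,3) (6,4) (6,5)] -> total=16
Click 2 (4,3) count=0: revealed 0 new [(none)] -> total=16
Click 3 (3,2) count=2: revealed 0 new [(none)] -> total=16
Click 4 (5,4) count=0: revealed 0 new [(none)] -> total=16

Answer: .......
.......
.......
..####.
..####.
..####.
..####.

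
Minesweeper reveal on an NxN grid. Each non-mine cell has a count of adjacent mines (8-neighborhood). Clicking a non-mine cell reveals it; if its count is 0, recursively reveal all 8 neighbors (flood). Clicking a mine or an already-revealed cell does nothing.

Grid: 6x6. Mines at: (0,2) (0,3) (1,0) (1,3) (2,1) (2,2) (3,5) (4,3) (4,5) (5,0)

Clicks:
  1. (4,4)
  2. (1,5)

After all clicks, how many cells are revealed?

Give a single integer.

Answer: 7

Derivation:
Click 1 (4,4) count=3: revealed 1 new [(4,4)] -> total=1
Click 2 (1,5) count=0: revealed 6 new [(0,4) (0,5) (1,4) (1,5) (2,4) (2,5)] -> total=7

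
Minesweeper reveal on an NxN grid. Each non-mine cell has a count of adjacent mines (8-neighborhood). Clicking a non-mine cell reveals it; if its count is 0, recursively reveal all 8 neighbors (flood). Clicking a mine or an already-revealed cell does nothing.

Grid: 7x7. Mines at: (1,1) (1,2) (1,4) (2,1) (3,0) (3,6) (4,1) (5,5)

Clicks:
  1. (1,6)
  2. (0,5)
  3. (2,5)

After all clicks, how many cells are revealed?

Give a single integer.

Click 1 (1,6) count=0: revealed 6 new [(0,5) (0,6) (1,5) (1,6) (2,5) (2,6)] -> total=6
Click 2 (0,5) count=1: revealed 0 new [(none)] -> total=6
Click 3 (2,5) count=2: revealed 0 new [(none)] -> total=6

Answer: 6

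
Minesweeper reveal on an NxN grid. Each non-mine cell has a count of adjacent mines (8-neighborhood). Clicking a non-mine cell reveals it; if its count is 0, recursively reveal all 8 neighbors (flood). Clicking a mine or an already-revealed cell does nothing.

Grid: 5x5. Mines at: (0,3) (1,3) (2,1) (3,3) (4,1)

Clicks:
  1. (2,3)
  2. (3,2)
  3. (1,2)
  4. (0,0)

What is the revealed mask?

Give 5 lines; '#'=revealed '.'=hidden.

Answer: ###..
###..
...#.
..#..
.....

Derivation:
Click 1 (2,3) count=2: revealed 1 new [(2,3)] -> total=1
Click 2 (3,2) count=3: revealed 1 new [(3,2)] -> total=2
Click 3 (1,2) count=3: revealed 1 new [(1,2)] -> total=3
Click 4 (0,0) count=0: revealed 5 new [(0,0) (0,1) (0,2) (1,0) (1,1)] -> total=8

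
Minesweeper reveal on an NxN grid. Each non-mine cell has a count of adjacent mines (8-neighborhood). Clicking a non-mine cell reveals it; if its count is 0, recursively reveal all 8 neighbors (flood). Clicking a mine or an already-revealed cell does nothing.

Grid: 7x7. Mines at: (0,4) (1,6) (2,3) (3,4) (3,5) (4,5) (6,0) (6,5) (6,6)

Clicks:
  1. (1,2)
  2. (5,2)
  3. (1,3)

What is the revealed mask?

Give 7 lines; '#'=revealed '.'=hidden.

Answer: ####...
####...
###....
####...
#####..
#####..
.####..

Derivation:
Click 1 (1,2) count=1: revealed 1 new [(1,2)] -> total=1
Click 2 (5,2) count=0: revealed 28 new [(0,0) (0,1) (0,2) (0,3) (1,0) (1,1) (1,3) (2,0) (2,1) (2,2) (3,0) (3,1) (3,2) (3,3) (4,0) (4,1) (4,2) (4,3) (4,4) (5,0) (5,1) (5,2) (5,3) (5,4) (6,1) (6,2) (6,3) (6,4)] -> total=29
Click 3 (1,3) count=2: revealed 0 new [(none)] -> total=29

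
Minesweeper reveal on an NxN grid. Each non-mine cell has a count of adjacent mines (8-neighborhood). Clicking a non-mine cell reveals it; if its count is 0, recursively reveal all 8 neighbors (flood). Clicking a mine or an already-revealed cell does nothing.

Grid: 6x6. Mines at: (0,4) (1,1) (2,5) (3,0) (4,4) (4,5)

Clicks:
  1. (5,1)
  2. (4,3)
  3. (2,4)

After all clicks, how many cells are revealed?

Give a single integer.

Answer: 19

Derivation:
Click 1 (5,1) count=0: revealed 19 new [(1,2) (1,3) (1,4) (2,1) (2,2) (2,3) (2,4) (3,1) (3,2) (3,3) (3,4) (4,0) (4,1) (4,2) (4,3) (5,0) (5,1) (5,2) (5,3)] -> total=19
Click 2 (4,3) count=1: revealed 0 new [(none)] -> total=19
Click 3 (2,4) count=1: revealed 0 new [(none)] -> total=19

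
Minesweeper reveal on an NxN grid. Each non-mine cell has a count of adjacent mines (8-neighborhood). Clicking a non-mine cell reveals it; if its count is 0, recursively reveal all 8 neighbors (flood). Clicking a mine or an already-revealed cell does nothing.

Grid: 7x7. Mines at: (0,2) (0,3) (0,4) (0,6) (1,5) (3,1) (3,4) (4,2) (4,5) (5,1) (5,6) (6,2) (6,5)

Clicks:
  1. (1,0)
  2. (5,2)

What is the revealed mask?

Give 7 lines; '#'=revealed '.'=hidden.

Click 1 (1,0) count=0: revealed 6 new [(0,0) (0,1) (1,0) (1,1) (2,0) (2,1)] -> total=6
Click 2 (5,2) count=3: revealed 1 new [(5,2)] -> total=7

Answer: ##.....
##.....
##.....
.......
.......
..#....
.......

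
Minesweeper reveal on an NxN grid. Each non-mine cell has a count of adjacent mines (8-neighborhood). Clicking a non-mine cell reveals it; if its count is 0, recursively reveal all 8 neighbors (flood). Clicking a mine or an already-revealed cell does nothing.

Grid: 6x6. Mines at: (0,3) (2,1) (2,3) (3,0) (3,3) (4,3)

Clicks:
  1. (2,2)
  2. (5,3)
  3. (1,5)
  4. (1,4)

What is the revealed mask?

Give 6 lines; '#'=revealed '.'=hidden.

Click 1 (2,2) count=3: revealed 1 new [(2,2)] -> total=1
Click 2 (5,3) count=1: revealed 1 new [(5,3)] -> total=2
Click 3 (1,5) count=0: revealed 12 new [(0,4) (0,5) (1,4) (1,5) (2,4) (2,5) (3,4) (3,5) (4,4) (4,5) (5,4) (5,5)] -> total=14
Click 4 (1,4) count=2: revealed 0 new [(none)] -> total=14

Answer: ....##
....##
..#.##
....##
....##
...###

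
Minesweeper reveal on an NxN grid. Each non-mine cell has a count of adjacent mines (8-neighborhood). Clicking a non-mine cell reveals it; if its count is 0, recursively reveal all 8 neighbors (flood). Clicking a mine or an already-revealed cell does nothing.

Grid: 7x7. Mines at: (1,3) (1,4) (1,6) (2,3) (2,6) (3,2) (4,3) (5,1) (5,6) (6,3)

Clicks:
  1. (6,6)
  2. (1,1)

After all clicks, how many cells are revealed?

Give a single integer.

Answer: 14

Derivation:
Click 1 (6,6) count=1: revealed 1 new [(6,6)] -> total=1
Click 2 (1,1) count=0: revealed 13 new [(0,0) (0,1) (0,2) (1,0) (1,1) (1,2) (2,0) (2,1) (2,2) (3,0) (3,1) (4,0) (4,1)] -> total=14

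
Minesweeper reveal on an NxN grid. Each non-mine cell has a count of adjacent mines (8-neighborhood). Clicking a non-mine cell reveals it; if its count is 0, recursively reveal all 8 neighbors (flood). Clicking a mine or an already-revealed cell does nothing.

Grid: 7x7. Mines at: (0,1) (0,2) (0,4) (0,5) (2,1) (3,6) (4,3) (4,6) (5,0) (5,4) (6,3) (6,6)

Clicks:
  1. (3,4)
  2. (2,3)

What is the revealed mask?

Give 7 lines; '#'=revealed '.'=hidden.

Answer: .......
..####.
..####.
..####.
.......
.......
.......

Derivation:
Click 1 (3,4) count=1: revealed 1 new [(3,4)] -> total=1
Click 2 (2,3) count=0: revealed 11 new [(1,2) (1,3) (1,4) (1,5) (2,2) (2,3) (2,4) (2,5) (3,2) (3,3) (3,5)] -> total=12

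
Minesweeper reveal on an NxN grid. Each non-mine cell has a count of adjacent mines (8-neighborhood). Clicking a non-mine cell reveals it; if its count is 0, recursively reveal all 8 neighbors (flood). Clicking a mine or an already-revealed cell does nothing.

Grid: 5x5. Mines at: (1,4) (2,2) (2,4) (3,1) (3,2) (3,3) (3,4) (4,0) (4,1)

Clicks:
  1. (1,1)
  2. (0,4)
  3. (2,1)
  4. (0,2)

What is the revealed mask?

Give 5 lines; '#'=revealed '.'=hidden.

Answer: #####
####.
##...
.....
.....

Derivation:
Click 1 (1,1) count=1: revealed 1 new [(1,1)] -> total=1
Click 2 (0,4) count=1: revealed 1 new [(0,4)] -> total=2
Click 3 (2,1) count=3: revealed 1 new [(2,1)] -> total=3
Click 4 (0,2) count=0: revealed 8 new [(0,0) (0,1) (0,2) (0,3) (1,0) (1,2) (1,3) (2,0)] -> total=11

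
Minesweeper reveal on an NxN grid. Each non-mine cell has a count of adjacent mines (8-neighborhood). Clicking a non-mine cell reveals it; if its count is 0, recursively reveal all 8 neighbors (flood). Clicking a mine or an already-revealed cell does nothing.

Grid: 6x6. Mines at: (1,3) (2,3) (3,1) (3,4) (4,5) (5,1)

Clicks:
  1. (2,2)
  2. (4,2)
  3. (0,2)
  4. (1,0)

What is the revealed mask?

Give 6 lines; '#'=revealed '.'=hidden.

Click 1 (2,2) count=3: revealed 1 new [(2,2)] -> total=1
Click 2 (4,2) count=2: revealed 1 new [(4,2)] -> total=2
Click 3 (0,2) count=1: revealed 1 new [(0,2)] -> total=3
Click 4 (1,0) count=0: revealed 7 new [(0,0) (0,1) (1,0) (1,1) (1,2) (2,0) (2,1)] -> total=10

Answer: ###...
###...
###...
......
..#...
......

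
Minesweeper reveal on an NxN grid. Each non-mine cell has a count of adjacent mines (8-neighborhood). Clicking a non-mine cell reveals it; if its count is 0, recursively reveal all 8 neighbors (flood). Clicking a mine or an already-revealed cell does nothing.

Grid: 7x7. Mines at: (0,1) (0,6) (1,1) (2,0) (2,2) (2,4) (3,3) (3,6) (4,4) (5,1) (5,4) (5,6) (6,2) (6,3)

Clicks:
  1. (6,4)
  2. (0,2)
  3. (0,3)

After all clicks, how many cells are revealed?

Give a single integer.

Click 1 (6,4) count=2: revealed 1 new [(6,4)] -> total=1
Click 2 (0,2) count=2: revealed 1 new [(0,2)] -> total=2
Click 3 (0,3) count=0: revealed 7 new [(0,3) (0,4) (0,5) (1,2) (1,3) (1,4) (1,5)] -> total=9

Answer: 9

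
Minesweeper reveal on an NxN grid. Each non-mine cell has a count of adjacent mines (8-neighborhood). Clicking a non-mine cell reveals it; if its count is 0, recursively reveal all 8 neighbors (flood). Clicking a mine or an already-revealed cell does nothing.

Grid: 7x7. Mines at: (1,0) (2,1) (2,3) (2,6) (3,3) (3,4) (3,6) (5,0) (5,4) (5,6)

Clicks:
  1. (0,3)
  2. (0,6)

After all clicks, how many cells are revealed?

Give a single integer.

Answer: 12

Derivation:
Click 1 (0,3) count=0: revealed 12 new [(0,1) (0,2) (0,3) (0,4) (0,5) (0,6) (1,1) (1,2) (1,3) (1,4) (1,5) (1,6)] -> total=12
Click 2 (0,6) count=0: revealed 0 new [(none)] -> total=12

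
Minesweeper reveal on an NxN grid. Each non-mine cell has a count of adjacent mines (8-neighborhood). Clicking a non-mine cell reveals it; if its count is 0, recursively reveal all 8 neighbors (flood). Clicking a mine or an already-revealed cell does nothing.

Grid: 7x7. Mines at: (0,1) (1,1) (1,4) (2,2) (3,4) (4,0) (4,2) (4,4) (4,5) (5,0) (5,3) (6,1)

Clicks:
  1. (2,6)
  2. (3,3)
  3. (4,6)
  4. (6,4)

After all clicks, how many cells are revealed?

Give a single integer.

Click 1 (2,6) count=0: revealed 8 new [(0,5) (0,6) (1,5) (1,6) (2,5) (2,6) (3,5) (3,6)] -> total=8
Click 2 (3,3) count=4: revealed 1 new [(3,3)] -> total=9
Click 3 (4,6) count=1: revealed 1 new [(4,6)] -> total=10
Click 4 (6,4) count=1: revealed 1 new [(6,4)] -> total=11

Answer: 11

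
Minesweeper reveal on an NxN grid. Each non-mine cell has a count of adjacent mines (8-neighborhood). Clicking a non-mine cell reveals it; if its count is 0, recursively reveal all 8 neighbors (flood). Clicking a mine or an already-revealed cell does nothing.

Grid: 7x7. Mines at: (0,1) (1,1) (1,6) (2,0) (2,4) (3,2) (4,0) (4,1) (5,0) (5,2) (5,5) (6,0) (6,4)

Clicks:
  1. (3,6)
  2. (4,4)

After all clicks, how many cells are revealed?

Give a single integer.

Answer: 7

Derivation:
Click 1 (3,6) count=0: revealed 6 new [(2,5) (2,6) (3,5) (3,6) (4,5) (4,6)] -> total=6
Click 2 (4,4) count=1: revealed 1 new [(4,4)] -> total=7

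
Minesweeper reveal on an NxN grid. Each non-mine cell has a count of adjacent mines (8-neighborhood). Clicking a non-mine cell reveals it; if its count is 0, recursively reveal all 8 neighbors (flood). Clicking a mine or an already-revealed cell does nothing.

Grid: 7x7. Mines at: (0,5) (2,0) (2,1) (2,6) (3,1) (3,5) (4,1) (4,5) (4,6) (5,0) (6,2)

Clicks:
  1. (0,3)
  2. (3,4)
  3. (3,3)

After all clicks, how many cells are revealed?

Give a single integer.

Answer: 22

Derivation:
Click 1 (0,3) count=0: revealed 22 new [(0,0) (0,1) (0,2) (0,3) (0,4) (1,0) (1,1) (1,2) (1,3) (1,4) (2,2) (2,3) (2,4) (3,2) (3,3) (3,4) (4,2) (4,3) (4,4) (5,2) (5,3) (5,4)] -> total=22
Click 2 (3,4) count=2: revealed 0 new [(none)] -> total=22
Click 3 (3,3) count=0: revealed 0 new [(none)] -> total=22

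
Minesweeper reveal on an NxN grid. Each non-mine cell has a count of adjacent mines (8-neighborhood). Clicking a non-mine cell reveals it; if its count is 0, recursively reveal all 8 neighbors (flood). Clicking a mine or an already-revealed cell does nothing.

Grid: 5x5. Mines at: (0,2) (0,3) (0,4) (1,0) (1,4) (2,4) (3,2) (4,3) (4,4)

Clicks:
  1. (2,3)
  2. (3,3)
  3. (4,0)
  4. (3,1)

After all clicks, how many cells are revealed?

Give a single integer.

Click 1 (2,3) count=3: revealed 1 new [(2,3)] -> total=1
Click 2 (3,3) count=4: revealed 1 new [(3,3)] -> total=2
Click 3 (4,0) count=0: revealed 6 new [(2,0) (2,1) (3,0) (3,1) (4,0) (4,1)] -> total=8
Click 4 (3,1) count=1: revealed 0 new [(none)] -> total=8

Answer: 8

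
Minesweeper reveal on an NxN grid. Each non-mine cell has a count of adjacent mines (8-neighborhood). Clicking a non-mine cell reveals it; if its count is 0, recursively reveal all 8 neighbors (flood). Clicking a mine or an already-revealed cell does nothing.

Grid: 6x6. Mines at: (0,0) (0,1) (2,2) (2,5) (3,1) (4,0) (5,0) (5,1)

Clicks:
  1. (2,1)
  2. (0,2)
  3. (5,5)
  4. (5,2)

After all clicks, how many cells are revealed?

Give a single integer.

Answer: 14

Derivation:
Click 1 (2,1) count=2: revealed 1 new [(2,1)] -> total=1
Click 2 (0,2) count=1: revealed 1 new [(0,2)] -> total=2
Click 3 (5,5) count=0: revealed 12 new [(3,2) (3,3) (3,4) (3,5) (4,2) (4,3) (4,4) (4,5) (5,2) (5,3) (5,4) (5,5)] -> total=14
Click 4 (5,2) count=1: revealed 0 new [(none)] -> total=14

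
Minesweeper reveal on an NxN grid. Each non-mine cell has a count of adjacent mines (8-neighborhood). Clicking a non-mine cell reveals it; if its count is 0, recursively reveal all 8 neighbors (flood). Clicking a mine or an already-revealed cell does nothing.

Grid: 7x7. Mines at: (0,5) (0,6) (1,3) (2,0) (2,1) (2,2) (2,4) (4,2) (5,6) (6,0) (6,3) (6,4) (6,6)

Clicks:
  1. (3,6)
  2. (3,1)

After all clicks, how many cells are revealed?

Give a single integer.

Answer: 9

Derivation:
Click 1 (3,6) count=0: revealed 8 new [(1,5) (1,6) (2,5) (2,6) (3,5) (3,6) (4,5) (4,6)] -> total=8
Click 2 (3,1) count=4: revealed 1 new [(3,1)] -> total=9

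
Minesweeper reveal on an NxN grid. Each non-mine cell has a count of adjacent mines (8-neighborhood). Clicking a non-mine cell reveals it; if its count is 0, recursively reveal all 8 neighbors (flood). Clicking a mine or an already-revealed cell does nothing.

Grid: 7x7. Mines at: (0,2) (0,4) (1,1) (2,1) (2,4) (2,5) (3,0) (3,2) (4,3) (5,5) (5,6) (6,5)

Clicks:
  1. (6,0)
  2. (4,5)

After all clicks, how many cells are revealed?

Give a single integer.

Answer: 14

Derivation:
Click 1 (6,0) count=0: revealed 13 new [(4,0) (4,1) (4,2) (5,0) (5,1) (5,2) (5,3) (5,4) (6,0) (6,1) (6,2) (6,3) (6,4)] -> total=13
Click 2 (4,5) count=2: revealed 1 new [(4,5)] -> total=14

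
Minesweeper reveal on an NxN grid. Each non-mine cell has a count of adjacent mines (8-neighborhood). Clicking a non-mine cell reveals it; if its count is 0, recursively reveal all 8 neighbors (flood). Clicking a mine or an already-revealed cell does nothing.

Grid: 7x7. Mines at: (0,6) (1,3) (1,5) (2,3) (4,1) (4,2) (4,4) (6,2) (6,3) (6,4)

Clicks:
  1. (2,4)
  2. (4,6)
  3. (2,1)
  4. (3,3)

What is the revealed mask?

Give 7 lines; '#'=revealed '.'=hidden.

Click 1 (2,4) count=3: revealed 1 new [(2,4)] -> total=1
Click 2 (4,6) count=0: revealed 10 new [(2,5) (2,6) (3,5) (3,6) (4,5) (4,6) (5,5) (5,6) (6,5) (6,6)] -> total=11
Click 3 (2,1) count=0: revealed 12 new [(0,0) (0,1) (0,2) (1,0) (1,1) (1,2) (2,0) (2,1) (2,2) (3,0) (3,1) (3,2)] -> total=23
Click 4 (3,3) count=3: revealed 1 new [(3,3)] -> total=24

Answer: ###....
###....
###.###
####.##
.....##
.....##
.....##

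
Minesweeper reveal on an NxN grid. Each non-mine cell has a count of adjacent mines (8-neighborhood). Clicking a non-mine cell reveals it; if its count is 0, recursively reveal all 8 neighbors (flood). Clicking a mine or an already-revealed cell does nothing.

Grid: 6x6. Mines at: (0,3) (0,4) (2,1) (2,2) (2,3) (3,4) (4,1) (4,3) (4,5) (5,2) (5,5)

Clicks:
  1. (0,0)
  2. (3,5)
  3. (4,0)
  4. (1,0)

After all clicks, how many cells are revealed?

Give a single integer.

Answer: 8

Derivation:
Click 1 (0,0) count=0: revealed 6 new [(0,0) (0,1) (0,2) (1,0) (1,1) (1,2)] -> total=6
Click 2 (3,5) count=2: revealed 1 new [(3,5)] -> total=7
Click 3 (4,0) count=1: revealed 1 new [(4,0)] -> total=8
Click 4 (1,0) count=1: revealed 0 new [(none)] -> total=8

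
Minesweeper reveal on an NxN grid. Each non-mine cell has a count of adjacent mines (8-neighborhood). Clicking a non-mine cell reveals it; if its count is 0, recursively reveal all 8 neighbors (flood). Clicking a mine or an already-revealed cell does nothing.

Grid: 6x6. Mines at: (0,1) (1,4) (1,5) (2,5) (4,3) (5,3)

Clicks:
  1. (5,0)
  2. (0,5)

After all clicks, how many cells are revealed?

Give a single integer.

Click 1 (5,0) count=0: revealed 18 new [(1,0) (1,1) (1,2) (1,3) (2,0) (2,1) (2,2) (2,3) (3,0) (3,1) (3,2) (3,3) (4,0) (4,1) (4,2) (5,0) (5,1) (5,2)] -> total=18
Click 2 (0,5) count=2: revealed 1 new [(0,5)] -> total=19

Answer: 19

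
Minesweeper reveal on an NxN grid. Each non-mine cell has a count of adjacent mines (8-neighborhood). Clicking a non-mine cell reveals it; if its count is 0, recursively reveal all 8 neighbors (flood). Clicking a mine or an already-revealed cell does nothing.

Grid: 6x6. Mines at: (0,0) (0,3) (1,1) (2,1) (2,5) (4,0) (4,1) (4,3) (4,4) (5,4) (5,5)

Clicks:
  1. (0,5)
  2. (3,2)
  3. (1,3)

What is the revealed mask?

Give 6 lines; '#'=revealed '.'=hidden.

Click 1 (0,5) count=0: revealed 4 new [(0,4) (0,5) (1,4) (1,5)] -> total=4
Click 2 (3,2) count=3: revealed 1 new [(3,2)] -> total=5
Click 3 (1,3) count=1: revealed 1 new [(1,3)] -> total=6

Answer: ....##
...###
......
..#...
......
......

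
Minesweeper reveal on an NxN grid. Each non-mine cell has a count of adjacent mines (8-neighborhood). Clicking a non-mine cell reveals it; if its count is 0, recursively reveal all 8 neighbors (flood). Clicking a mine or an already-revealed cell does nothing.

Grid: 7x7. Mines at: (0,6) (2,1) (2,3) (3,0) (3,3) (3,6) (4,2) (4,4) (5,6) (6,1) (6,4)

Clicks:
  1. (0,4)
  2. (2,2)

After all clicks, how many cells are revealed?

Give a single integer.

Click 1 (0,4) count=0: revealed 12 new [(0,0) (0,1) (0,2) (0,3) (0,4) (0,5) (1,0) (1,1) (1,2) (1,3) (1,4) (1,5)] -> total=12
Click 2 (2,2) count=3: revealed 1 new [(2,2)] -> total=13

Answer: 13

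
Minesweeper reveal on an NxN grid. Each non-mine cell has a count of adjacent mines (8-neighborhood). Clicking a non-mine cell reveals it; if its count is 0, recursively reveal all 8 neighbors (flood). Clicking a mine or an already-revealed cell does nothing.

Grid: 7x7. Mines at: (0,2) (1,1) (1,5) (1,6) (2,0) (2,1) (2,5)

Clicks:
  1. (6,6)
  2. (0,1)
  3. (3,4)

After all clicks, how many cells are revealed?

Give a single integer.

Click 1 (6,6) count=0: revealed 34 new [(1,2) (1,3) (1,4) (2,2) (2,3) (2,4) (3,0) (3,1) (3,2) (3,3) (3,4) (3,5) (3,6) (4,0) (4,1) (4,2) (4,3) (4,4) (4,5) (4,6) (5,0) (5,1) (5,2) (5,3) (5,4) (5,5) (5,6) (6,0) (6,1) (6,2) (6,3) (6,4) (6,5) (6,6)] -> total=34
Click 2 (0,1) count=2: revealed 1 new [(0,1)] -> total=35
Click 3 (3,4) count=1: revealed 0 new [(none)] -> total=35

Answer: 35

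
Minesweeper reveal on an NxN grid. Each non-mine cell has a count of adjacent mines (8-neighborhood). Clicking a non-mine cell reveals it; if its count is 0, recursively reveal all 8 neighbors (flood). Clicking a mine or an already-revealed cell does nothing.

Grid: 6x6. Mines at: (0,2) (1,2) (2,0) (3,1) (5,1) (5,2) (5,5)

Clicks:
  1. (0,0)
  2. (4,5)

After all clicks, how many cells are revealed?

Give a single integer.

Click 1 (0,0) count=0: revealed 4 new [(0,0) (0,1) (1,0) (1,1)] -> total=4
Click 2 (4,5) count=1: revealed 1 new [(4,5)] -> total=5

Answer: 5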